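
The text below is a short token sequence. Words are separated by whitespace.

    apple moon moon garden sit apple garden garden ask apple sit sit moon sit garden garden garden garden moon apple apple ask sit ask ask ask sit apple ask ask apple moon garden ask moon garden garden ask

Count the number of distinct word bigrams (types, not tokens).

38 tokens → 37 bigram windows in total.
Repeated bigrams (each contributes count−1 duplicates):
  garden garden: 5
  ask ask: 3
  garden ask: 3
  moon garden: 3
  apple ask: 2
  apple moon: 2
  ask apple: 2
  ask sit: 2
  … (1 more repeated)
15 duplicate windows → 37 − 15 = 22 distinct.

22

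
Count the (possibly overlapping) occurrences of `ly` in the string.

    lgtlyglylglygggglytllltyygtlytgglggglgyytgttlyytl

Sliding a length-2 window over the 49 characters (48 positions):
  position 4–5: ly
  position 7–8: ly
  position 11–12: ly
  position 17–18: ly
  position 28–29: ly
  position 45–46: ly

6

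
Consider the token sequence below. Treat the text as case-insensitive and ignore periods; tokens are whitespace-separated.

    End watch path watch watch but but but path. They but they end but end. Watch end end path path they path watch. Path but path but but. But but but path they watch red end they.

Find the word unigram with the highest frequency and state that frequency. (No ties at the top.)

"but", 11 times

Unigram frequencies (highest first):
  but: 11
  path: 8
  end: 6
  watch: 6
  they: 5
  red: 1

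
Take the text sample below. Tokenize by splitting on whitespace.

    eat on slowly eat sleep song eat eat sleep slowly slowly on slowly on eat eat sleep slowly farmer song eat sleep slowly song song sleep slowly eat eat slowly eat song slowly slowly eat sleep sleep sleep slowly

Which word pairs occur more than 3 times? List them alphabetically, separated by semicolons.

eat sleep; sleep slowly; slowly eat

Bigram counts meeting the condition (more than 3 times):
  eat sleep: 5
  sleep slowly: 5
  slowly eat: 4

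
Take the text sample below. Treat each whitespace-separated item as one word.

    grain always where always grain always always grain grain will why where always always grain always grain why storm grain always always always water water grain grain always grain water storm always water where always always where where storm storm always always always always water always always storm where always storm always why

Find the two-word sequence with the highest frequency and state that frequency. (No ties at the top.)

"always always", 9 times

Bigram frequencies (highest first):
  always always: 9
  grain always: 5
  always grain: 5
  where always: 4
  always water: 3
  storm always: 3
  … (20 more, each ≤ 2)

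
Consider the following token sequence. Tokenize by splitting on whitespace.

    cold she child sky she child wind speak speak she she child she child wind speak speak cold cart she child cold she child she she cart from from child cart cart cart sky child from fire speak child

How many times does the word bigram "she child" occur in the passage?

Scanning the 38 overlapping bigram windows for "she child":
  position 2–3: she child
  position 5–6: she child
  position 11–12: she child
  position 13–14: she child
  position 20–21: she child
  position 23–24: she child

6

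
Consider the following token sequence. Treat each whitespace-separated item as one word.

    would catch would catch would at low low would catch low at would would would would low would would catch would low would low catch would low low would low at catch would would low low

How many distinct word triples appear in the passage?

36 tokens → 34 trigram windows in total.
Repeated trigrams (each contributes count−1 duplicates):
  would catch would: 3
  catch would low: 2
  low low would: 2
  low would low: 2
  would low low: 2
  would low would: 2
  would would low: 2
  would would would: 2
9 duplicate windows → 34 − 9 = 25 distinct.

25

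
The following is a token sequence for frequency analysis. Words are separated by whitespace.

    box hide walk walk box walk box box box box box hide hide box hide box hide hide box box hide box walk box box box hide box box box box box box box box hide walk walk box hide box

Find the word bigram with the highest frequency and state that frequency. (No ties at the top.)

"box box", 14 times

Bigram frequencies (highest first):
  box box: 14
  box hide: 8
  hide box: 6
  walk box: 4
  hide walk: 2
  walk walk: 2
  … (2 more, each ≤ 2)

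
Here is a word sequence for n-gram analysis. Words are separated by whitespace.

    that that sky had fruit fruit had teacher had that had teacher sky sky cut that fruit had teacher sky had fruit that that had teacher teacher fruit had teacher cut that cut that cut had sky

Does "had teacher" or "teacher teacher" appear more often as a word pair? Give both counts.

"had teacher" (5 vs 1)

"had teacher": 5 occurrences
"teacher teacher": 1 occurrence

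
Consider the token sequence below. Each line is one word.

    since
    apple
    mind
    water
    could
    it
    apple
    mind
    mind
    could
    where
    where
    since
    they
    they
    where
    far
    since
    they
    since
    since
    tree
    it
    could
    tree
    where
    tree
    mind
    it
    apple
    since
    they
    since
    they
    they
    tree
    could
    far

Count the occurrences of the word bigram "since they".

Scanning the 37 overlapping bigram windows for "since they":
  position 13–14: since they
  position 18–19: since they
  position 31–32: since they
  position 33–34: since they

4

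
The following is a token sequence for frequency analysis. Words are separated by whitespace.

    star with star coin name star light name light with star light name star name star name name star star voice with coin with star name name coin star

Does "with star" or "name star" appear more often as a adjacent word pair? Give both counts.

"name star" (4 vs 3)

"with star": 3 occurrences
"name star": 4 occurrences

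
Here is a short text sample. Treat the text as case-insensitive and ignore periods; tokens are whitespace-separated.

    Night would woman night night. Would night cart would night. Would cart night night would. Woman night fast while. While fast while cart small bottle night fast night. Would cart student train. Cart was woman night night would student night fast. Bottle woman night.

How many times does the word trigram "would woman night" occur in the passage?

2

Scanning the 42 overlapping trigram windows for "would woman night":
  position 2–4: would woman night
  position 15–17: would woman night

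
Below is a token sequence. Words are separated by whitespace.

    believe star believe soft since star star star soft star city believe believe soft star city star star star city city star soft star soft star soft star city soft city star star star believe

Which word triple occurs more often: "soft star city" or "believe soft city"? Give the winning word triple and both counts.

"soft star city": 3 occurrences
"believe soft city": 0 occurrences

"soft star city" (3 vs 0)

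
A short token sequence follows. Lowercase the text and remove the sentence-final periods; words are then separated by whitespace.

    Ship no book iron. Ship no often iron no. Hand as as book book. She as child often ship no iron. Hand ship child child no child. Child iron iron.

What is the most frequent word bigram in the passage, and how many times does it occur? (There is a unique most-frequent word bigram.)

"ship no", 3 times

Bigram frequencies (highest first):
  ship no: 3
  child child: 2
  no book: 1
  book iron: 1
  iron ship: 1
  no often: 1
  … (20 more, each ≤ 1)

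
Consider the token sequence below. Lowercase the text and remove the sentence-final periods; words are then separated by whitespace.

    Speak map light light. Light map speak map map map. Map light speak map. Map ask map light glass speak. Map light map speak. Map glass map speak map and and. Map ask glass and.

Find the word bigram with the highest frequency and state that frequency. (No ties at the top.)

Bigram frequencies (highest first):
  speak map: 6
  map light: 4
  map map: 4
  map speak: 3
  light light: 2
  light map: 2
  … (12 more, each ≤ 2)

"speak map", 6 times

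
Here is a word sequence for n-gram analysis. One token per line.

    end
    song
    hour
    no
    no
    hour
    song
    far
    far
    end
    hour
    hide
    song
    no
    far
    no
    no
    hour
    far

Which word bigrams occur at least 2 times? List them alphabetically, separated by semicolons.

Bigram counts meeting the condition (at least 2 times):
  no hour: 2
  no no: 2

no hour; no no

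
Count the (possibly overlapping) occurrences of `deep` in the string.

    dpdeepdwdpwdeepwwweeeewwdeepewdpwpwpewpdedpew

3

Sliding a length-4 window over the 45 characters (42 positions):
  position 3–6: deep
  position 12–15: deep
  position 25–28: deep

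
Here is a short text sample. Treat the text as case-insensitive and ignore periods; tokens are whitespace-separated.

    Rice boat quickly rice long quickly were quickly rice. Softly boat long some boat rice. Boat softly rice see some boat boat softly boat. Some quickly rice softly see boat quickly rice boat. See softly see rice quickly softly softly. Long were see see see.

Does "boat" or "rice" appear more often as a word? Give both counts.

"boat" (9 vs 8)

"boat": 9 occurrences
"rice": 8 occurrences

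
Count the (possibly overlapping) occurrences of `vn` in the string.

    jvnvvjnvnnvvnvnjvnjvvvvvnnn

Sliding a length-2 window over the 27 characters (26 positions):
  position 2–3: vn
  position 8–9: vn
  position 12–13: vn
  position 14–15: vn
  position 17–18: vn
  position 24–25: vn

6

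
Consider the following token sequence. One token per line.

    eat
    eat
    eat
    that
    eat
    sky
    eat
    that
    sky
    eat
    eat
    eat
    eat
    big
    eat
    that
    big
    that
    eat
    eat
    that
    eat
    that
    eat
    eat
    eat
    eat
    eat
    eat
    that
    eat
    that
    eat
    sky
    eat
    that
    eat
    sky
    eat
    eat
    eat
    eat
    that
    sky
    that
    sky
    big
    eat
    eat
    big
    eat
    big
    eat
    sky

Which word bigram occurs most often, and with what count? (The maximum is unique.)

Bigram frequencies (highest first):
  eat eat: 15
  eat that: 9
  that eat: 7
  eat sky: 4
  sky eat: 4
  big eat: 4
  … (6 more, each ≤ 3)

"eat eat", 15 times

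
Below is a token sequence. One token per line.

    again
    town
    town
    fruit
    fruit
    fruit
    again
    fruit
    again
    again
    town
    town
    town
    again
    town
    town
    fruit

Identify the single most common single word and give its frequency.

Unigram frequencies (highest first):
  town: 7
  again: 5
  fruit: 5

"town", 7 times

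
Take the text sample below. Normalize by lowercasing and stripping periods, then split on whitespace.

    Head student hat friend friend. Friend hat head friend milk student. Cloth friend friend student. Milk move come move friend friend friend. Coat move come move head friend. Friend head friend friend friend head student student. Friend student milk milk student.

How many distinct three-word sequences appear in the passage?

33

41 tokens → 39 trigram windows in total.
Repeated trigrams (each contributes count−1 duplicates):
  friend friend friend: 3
  friend friend head: 2
  friend student milk: 2
  head friend friend: 2
  move come move: 2
6 duplicate windows → 39 − 6 = 33 distinct.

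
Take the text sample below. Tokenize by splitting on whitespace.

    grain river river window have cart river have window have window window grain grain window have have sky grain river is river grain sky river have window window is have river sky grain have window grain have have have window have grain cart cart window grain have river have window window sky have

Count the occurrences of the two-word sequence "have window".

Scanning the 52 overlapping bigram windows for "have window":
  position 8–9: have window
  position 10–11: have window
  position 26–27: have window
  position 34–35: have window
  position 39–40: have window
  position 49–50: have window

6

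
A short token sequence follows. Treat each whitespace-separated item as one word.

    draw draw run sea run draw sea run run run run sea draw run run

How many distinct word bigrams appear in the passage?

15 tokens → 14 bigram windows in total.
Repeated bigrams (each contributes count−1 duplicates):
  run run: 4
  draw run: 2
  run sea: 2
  sea run: 2
6 duplicate windows → 14 − 6 = 8 distinct.

8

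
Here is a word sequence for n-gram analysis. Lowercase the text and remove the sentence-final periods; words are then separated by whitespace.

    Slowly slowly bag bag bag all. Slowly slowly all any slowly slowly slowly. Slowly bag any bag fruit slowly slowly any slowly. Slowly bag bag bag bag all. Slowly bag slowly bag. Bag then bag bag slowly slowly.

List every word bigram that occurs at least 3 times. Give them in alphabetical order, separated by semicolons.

bag bag; slowly bag; slowly slowly

Bigram counts meeting the condition (at least 3 times):
  bag bag: 7
  slowly bag: 5
  slowly slowly: 8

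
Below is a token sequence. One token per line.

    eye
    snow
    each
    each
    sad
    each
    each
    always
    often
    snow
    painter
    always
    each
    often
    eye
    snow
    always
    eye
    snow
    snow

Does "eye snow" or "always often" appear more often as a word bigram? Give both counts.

"eye snow" (3 vs 1)

"eye snow": 3 occurrences
"always often": 1 occurrence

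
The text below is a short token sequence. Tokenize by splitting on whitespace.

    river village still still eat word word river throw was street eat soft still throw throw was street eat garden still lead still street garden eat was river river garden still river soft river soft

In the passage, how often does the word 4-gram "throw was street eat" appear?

2

Scanning the 32 overlapping 4-gram windows for "throw was street eat":
  position 9–12: throw was street eat
  position 16–19: throw was street eat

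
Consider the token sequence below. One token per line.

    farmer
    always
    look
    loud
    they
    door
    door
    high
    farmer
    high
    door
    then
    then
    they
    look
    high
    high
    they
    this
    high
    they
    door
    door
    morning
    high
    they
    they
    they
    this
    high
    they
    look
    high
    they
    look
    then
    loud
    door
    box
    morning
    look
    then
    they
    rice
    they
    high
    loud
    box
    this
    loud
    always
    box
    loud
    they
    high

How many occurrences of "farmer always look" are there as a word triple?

Scanning the 53 overlapping trigram windows for "farmer always look":
  position 1–3: farmer always look

1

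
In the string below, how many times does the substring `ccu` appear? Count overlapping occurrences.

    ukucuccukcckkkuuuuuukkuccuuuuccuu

3

Sliding a length-3 window over the 33 characters (31 positions):
  position 6–8: ccu
  position 24–26: ccu
  position 30–32: ccu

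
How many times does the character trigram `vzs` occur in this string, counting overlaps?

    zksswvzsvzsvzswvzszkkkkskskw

Sliding a length-3 window over the 28 characters (26 positions):
  position 6–8: vzs
  position 9–11: vzs
  position 12–14: vzs
  position 16–18: vzs

4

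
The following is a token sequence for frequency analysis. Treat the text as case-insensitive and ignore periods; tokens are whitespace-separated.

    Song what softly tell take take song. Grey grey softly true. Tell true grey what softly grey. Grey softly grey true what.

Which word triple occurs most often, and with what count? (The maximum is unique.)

Trigram frequencies (highest first):
  grey grey softly: 2
  song what softly: 1
  what softly tell: 1
  softly tell take: 1
  tell take take: 1
  take take song: 1
  … (13 more, each ≤ 1)

"grey grey softly", 2 times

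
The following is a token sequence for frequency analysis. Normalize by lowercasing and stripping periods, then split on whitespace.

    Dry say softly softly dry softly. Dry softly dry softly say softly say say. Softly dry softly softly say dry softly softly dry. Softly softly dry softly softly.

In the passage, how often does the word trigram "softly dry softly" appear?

Scanning the 26 overlapping trigram windows for "softly dry softly":
  position 4–6: softly dry softly
  position 6–8: softly dry softly
  position 8–10: softly dry softly
  position 15–17: softly dry softly
  position 22–24: softly dry softly
  position 25–27: softly dry softly

6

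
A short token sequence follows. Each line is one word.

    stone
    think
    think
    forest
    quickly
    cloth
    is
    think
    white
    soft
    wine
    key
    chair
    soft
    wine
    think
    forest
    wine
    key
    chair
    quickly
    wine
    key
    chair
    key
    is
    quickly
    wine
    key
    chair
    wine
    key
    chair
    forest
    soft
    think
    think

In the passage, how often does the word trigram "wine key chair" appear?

Scanning the 35 overlapping trigram windows for "wine key chair":
  position 11–13: wine key chair
  position 18–20: wine key chair
  position 22–24: wine key chair
  position 28–30: wine key chair
  position 31–33: wine key chair

5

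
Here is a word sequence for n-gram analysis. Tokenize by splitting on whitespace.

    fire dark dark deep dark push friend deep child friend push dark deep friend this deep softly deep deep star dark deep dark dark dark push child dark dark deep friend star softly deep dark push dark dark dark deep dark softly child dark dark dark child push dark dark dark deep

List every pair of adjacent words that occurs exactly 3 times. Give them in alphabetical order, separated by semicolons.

Bigram counts meeting the condition (exactly 3 times):
  dark push: 3
  push dark: 3

dark push; push dark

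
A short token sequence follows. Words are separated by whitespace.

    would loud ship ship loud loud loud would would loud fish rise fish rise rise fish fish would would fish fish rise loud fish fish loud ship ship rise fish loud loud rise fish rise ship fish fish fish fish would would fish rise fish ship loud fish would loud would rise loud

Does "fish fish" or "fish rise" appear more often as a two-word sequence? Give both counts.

"fish fish" (6 vs 5)

"fish fish": 6 occurrences
"fish rise": 5 occurrences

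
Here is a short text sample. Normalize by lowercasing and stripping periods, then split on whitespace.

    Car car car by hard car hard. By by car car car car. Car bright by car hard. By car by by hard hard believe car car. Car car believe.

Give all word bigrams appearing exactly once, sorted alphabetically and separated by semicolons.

believe car; bright by; car believe; car bright; hard believe; hard car; hard hard

Bigram counts meeting the condition (exactly once):
  believe car: 1
  bright by: 1
  car believe: 1
  car bright: 1
  hard believe: 1
  hard car: 1
  hard hard: 1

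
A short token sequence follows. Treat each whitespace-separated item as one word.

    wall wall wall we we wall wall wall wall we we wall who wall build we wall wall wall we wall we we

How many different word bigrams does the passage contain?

8

23 tokens → 22 bigram windows in total.
Repeated bigrams (each contributes count−1 duplicates):
  wall wall: 7
  wall we: 4
  we wall: 4
  we we: 3
14 duplicate windows → 22 − 14 = 8 distinct.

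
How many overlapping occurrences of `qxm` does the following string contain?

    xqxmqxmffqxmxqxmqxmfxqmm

Sliding a length-3 window over the 24 characters (22 positions):
  position 2–4: qxm
  position 5–7: qxm
  position 10–12: qxm
  position 14–16: qxm
  position 17–19: qxm

5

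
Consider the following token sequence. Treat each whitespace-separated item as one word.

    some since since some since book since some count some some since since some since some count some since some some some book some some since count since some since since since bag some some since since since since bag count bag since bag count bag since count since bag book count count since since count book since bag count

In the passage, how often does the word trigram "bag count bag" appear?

2

Scanning the 58 overlapping trigram windows for "bag count bag":
  position 40–42: bag count bag
  position 44–46: bag count bag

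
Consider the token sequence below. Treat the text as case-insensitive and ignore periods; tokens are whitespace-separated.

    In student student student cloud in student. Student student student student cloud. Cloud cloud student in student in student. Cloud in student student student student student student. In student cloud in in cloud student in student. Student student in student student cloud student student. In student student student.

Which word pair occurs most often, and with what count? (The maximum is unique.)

"student student", 17 times

Bigram frequencies (highest first):
  student student: 17
  in student: 9
  student in: 6
  student cloud: 5
  cloud in: 3
  cloud student: 3
  … (3 more, each ≤ 2)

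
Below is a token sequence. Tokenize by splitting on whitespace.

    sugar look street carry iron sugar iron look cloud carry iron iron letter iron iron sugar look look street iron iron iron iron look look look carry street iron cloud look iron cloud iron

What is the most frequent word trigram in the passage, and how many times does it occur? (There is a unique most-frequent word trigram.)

"iron iron iron", 2 times

Trigram frequencies (highest first):
  iron iron iron: 2
  sugar look street: 1
  look street carry: 1
  street carry iron: 1
  carry iron sugar: 1
  iron sugar iron: 1
  … (25 more, each ≤ 1)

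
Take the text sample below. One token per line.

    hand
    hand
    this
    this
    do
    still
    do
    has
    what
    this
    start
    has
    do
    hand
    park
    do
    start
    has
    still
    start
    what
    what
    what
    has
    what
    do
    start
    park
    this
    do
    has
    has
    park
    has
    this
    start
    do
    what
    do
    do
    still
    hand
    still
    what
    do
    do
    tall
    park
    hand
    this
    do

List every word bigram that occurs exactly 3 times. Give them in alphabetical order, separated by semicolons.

Bigram counts meeting the condition (exactly 3 times):
  this do: 3
  what do: 3

this do; what do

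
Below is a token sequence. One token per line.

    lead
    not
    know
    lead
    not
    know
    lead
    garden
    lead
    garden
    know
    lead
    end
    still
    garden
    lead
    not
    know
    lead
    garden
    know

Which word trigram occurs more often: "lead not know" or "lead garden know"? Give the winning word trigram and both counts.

"lead not know" (3 vs 2)

"lead not know": 3 occurrences
"lead garden know": 2 occurrences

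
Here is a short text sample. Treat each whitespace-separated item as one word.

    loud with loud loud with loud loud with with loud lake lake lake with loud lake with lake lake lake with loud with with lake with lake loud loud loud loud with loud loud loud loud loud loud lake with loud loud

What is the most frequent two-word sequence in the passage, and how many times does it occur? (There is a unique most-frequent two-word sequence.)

"loud loud", 11 times

Bigram frequencies (highest first):
  loud loud: 11
  with loud: 7
  loud with: 5
  lake with: 5
  lake lake: 4
  loud lake: 3
  … (3 more, each ≤ 3)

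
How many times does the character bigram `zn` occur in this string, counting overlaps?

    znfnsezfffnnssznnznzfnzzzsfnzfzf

3

Sliding a length-2 window over the 32 characters (31 positions):
  position 1–2: zn
  position 15–16: zn
  position 18–19: zn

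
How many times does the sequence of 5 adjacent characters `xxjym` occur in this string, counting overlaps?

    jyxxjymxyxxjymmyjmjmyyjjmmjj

2

Sliding a length-5 window over the 28 characters (24 positions):
  position 3–7: xxjym
  position 10–14: xxjym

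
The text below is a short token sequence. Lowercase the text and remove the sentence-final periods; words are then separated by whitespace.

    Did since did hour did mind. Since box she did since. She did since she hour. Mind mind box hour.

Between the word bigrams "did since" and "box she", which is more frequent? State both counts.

"did since" (3 vs 1)

"did since": 3 occurrences
"box she": 1 occurrence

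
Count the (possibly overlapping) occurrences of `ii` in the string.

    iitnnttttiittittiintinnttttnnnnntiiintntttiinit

6

Sliding a length-2 window over the 47 characters (46 positions):
  position 1–2: ii
  position 10–11: ii
  position 17–18: ii
  position 34–35: ii
  position 35–36: ii
  position 43–44: ii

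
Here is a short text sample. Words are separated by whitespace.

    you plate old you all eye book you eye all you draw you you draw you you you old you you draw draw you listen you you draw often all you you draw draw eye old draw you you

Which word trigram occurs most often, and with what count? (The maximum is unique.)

Trigram frequencies (highest first):
  you you draw: 4
  draw you you: 3
  you draw you: 2
  you draw draw: 2
  you plate old: 1
  plate old you: 1
  … (24 more, each ≤ 1)

"you you draw", 4 times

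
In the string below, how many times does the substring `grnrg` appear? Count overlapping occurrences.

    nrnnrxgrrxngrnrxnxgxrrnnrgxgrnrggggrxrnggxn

1

Sliding a length-5 window over the 43 characters (39 positions):
  position 28–32: grnrg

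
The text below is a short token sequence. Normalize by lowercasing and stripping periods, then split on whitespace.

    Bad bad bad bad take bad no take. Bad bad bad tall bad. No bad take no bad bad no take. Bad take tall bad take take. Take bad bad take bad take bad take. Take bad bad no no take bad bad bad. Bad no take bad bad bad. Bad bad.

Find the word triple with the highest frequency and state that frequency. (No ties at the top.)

Trigram frequencies (highest first):
  bad bad bad: 8
  take bad bad: 5
  no take bad: 4
  bad take bad: 3
  bad no take: 3
  bad bad no: 3
  … (19 more, each ≤ 3)

"bad bad bad", 8 times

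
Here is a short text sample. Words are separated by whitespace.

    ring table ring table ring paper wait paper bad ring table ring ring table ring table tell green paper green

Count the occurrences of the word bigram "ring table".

5

Scanning the 19 overlapping bigram windows for "ring table":
  position 1–2: ring table
  position 3–4: ring table
  position 10–11: ring table
  position 13–14: ring table
  position 15–16: ring table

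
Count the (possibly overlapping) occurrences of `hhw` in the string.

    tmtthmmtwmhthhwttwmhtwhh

Sliding a length-3 window over the 24 characters (22 positions):
  position 13–15: hhw

1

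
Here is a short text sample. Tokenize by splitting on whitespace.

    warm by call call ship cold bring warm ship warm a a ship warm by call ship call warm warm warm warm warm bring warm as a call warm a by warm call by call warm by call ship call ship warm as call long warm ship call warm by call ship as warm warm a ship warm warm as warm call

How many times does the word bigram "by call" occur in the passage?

5

Scanning the 61 overlapping bigram windows for "by call":
  position 2–3: by call
  position 15–16: by call
  position 34–35: by call
  position 37–38: by call
  position 50–51: by call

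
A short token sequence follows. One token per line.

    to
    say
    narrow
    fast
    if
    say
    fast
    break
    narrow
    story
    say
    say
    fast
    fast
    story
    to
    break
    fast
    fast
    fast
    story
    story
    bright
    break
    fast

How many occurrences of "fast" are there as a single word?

8

Scanning the 25 tokens for "fast":
  position 4: fast
  position 7: fast
  position 13: fast
  position 14: fast
  position 18: fast
  position 19: fast
  position 20: fast
  position 25: fast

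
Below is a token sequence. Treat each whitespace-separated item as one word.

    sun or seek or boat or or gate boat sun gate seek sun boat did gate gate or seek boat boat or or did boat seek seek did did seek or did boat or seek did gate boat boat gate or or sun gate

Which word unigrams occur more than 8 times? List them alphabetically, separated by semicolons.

Unigram counts meeting the condition (more than 8 times):
  boat: 9
  or: 11

boat; or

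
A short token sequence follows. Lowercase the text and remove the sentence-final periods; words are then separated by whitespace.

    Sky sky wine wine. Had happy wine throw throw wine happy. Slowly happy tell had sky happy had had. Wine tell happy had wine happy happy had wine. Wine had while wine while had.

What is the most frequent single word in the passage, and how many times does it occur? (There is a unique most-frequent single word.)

Unigram frequencies (highest first):
  wine: 9
  had: 8
  happy: 7
  sky: 3
  throw: 2
  tell: 2
  … (2 more, each ≤ 2)

"wine", 9 times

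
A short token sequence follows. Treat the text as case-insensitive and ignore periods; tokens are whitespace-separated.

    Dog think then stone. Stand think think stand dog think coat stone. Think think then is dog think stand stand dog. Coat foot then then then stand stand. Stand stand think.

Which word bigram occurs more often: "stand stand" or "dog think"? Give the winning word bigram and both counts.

"stand stand": 4 occurrences
"dog think": 3 occurrences

"stand stand" (4 vs 3)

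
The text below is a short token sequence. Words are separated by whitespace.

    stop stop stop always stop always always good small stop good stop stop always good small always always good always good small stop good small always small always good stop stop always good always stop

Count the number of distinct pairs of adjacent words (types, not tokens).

35 tokens → 34 bigram windows in total.
Repeated bigrams (each contributes count−1 duplicates):
  always good: 6
  good small: 4
  stop always: 4
  stop stop: 4
  small always: 3
  always always: 2
  always stop: 2
  good always: 2
  … (3 more repeated)
22 duplicate windows → 34 − 22 = 12 distinct.

12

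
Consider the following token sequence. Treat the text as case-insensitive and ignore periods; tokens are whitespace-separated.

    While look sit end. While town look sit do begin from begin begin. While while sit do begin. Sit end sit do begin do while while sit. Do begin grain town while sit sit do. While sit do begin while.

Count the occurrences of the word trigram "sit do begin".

5

Scanning the 38 overlapping trigram windows for "sit do begin":
  position 8–10: sit do begin
  position 16–18: sit do begin
  position 21–23: sit do begin
  position 27–29: sit do begin
  position 37–39: sit do begin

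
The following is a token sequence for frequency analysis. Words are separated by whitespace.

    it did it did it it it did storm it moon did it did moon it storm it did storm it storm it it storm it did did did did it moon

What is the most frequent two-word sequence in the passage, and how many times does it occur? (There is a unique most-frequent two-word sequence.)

Bigram frequencies (highest first):
  it did: 6
  storm it: 5
  did it: 4
  it it: 3
  it storm: 3
  did did: 3
  … (5 more, each ≤ 2)

"it did", 6 times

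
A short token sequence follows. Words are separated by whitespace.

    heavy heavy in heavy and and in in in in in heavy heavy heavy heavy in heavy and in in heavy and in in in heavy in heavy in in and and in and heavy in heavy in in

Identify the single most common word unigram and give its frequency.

"in", 19 times

Unigram frequencies (highest first):
  in: 19
  heavy: 13
  and: 7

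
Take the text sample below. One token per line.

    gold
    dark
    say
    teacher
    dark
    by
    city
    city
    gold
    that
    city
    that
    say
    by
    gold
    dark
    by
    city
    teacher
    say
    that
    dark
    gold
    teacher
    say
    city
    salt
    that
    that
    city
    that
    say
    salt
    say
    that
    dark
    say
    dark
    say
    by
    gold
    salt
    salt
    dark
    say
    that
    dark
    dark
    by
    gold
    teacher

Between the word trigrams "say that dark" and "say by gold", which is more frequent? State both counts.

"say that dark": 3 occurrences
"say by gold": 2 occurrences

"say that dark" (3 vs 2)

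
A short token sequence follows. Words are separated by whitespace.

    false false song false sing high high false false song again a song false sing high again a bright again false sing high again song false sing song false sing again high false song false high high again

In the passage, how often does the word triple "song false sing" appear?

Scanning the 36 overlapping trigram windows for "song false sing":
  position 3–5: song false sing
  position 13–15: song false sing
  position 25–27: song false sing
  position 28–30: song false sing

4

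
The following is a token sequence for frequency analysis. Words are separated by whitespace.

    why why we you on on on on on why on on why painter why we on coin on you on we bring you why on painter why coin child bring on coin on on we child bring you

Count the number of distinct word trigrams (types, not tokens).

33

39 tokens → 37 trigram windows in total.
Repeated trigrams (each contributes count−1 duplicates):
  on on on: 3
  on coin on: 2
  on on why: 2
4 duplicate windows → 37 − 4 = 33 distinct.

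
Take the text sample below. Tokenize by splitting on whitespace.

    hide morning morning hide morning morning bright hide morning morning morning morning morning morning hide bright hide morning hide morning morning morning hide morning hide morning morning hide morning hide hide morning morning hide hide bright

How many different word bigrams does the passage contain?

36 tokens → 35 bigram windows in total.
Repeated bigrams (each contributes count−1 duplicates):
  morning morning: 11
  hide morning: 9
  morning hide: 8
  bright hide: 2
  hide bright: 2
  hide hide: 2
28 duplicate windows → 35 − 28 = 7 distinct.

7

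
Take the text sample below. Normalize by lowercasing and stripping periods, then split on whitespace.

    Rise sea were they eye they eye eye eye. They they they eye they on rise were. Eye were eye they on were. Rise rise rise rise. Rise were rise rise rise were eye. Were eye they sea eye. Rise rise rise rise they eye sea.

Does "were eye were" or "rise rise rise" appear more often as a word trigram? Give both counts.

"were eye were": 2 occurrences
"rise rise rise": 6 occurrences

"rise rise rise" (6 vs 2)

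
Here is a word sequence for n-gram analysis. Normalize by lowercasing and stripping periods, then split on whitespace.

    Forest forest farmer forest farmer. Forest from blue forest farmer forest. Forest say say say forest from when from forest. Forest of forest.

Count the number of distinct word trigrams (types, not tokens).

23 tokens → 21 trigram windows in total.
Repeated trigrams (each contributes count−1 duplicates):
  forest farmer forest: 3
2 duplicate windows → 21 − 2 = 19 distinct.

19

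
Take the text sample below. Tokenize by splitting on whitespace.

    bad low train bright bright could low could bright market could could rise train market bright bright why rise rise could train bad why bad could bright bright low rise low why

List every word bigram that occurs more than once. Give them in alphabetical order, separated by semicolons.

Bigram counts meeting the condition (more than once):
  bright bright: 3
  could bright: 2

bright bright; could bright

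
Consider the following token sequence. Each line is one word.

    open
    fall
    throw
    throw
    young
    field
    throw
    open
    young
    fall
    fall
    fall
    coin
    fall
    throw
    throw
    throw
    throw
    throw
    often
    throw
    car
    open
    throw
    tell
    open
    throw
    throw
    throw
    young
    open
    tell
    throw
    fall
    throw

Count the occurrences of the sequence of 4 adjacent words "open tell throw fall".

Scanning the 32 overlapping 4-gram windows for "open tell throw fall":
  position 31–34: open tell throw fall

1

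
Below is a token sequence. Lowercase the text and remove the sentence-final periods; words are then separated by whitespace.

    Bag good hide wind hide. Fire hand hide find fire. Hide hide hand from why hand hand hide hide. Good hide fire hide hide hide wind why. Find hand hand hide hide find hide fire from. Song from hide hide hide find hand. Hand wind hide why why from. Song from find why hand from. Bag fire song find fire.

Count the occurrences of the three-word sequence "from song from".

2

Scanning the 58 overlapping trigram windows for "from song from":
  position 36–38: from song from
  position 49–51: from song from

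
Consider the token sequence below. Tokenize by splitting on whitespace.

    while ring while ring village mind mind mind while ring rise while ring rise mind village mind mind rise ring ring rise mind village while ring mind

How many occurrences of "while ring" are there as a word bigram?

Scanning the 26 overlapping bigram windows for "while ring":
  position 1–2: while ring
  position 3–4: while ring
  position 9–10: while ring
  position 12–13: while ring
  position 25–26: while ring

5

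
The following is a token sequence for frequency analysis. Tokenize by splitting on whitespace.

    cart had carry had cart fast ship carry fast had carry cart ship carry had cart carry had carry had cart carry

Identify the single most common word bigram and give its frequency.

"carry had", 4 times

Bigram frequencies (highest first):
  carry had: 4
  had carry: 3
  had cart: 3
  ship carry: 2
  cart carry: 2
  cart had: 1
  … (6 more, each ≤ 1)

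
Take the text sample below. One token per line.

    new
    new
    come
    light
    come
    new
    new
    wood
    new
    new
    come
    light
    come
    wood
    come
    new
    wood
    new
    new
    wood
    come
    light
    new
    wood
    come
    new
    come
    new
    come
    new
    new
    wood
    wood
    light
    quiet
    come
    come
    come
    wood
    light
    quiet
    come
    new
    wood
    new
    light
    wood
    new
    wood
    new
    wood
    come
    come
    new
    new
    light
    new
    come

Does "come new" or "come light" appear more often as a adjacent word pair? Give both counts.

"come new" (7 vs 3)

"come new": 7 occurrences
"come light": 3 occurrences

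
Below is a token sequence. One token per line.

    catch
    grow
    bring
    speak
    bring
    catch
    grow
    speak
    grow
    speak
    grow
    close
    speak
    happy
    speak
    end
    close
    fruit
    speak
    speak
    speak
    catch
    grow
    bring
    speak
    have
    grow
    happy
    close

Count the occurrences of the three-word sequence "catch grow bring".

2

Scanning the 27 overlapping trigram windows for "catch grow bring":
  position 1–3: catch grow bring
  position 22–24: catch grow bring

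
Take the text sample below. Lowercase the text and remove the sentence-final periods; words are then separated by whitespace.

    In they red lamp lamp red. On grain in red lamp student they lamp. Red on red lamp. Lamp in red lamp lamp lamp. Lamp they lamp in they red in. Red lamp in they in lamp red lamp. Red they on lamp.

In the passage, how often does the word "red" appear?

Scanning the 43 tokens for "red":
  position 3: red
  position 6: red
  position 10: red
  position 15: red
  position 17: red
  position 21: red
  position 30: red
  position 32: red
  position 38: red
  position 40: red

10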